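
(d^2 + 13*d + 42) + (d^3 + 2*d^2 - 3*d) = d^3 + 3*d^2 + 10*d + 42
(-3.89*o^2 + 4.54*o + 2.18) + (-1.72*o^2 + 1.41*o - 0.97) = -5.61*o^2 + 5.95*o + 1.21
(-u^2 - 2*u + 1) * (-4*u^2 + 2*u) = 4*u^4 + 6*u^3 - 8*u^2 + 2*u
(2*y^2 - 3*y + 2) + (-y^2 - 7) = y^2 - 3*y - 5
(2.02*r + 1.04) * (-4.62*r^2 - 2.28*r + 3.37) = -9.3324*r^3 - 9.4104*r^2 + 4.4362*r + 3.5048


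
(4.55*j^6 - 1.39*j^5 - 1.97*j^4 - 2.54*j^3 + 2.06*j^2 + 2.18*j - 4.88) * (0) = 0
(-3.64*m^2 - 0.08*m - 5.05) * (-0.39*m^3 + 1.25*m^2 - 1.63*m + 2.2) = 1.4196*m^5 - 4.5188*m^4 + 7.8027*m^3 - 14.1901*m^2 + 8.0555*m - 11.11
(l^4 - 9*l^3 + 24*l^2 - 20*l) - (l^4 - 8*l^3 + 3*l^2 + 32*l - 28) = -l^3 + 21*l^2 - 52*l + 28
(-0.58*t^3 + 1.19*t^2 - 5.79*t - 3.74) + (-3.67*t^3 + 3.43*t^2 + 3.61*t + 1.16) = -4.25*t^3 + 4.62*t^2 - 2.18*t - 2.58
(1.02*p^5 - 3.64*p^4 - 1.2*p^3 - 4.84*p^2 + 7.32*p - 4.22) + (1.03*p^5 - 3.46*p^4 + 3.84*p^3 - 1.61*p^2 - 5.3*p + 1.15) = 2.05*p^5 - 7.1*p^4 + 2.64*p^3 - 6.45*p^2 + 2.02*p - 3.07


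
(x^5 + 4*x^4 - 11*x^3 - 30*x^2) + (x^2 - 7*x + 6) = x^5 + 4*x^4 - 11*x^3 - 29*x^2 - 7*x + 6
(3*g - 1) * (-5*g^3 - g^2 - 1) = -15*g^4 + 2*g^3 + g^2 - 3*g + 1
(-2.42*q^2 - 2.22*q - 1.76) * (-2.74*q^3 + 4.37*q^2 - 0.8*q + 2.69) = 6.6308*q^5 - 4.4926*q^4 - 2.943*q^3 - 12.425*q^2 - 4.5638*q - 4.7344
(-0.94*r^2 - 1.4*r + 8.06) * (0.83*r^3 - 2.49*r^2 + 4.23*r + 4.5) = -0.7802*r^5 + 1.1786*r^4 + 6.1996*r^3 - 30.2214*r^2 + 27.7938*r + 36.27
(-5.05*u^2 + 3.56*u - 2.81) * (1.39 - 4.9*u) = 24.745*u^3 - 24.4635*u^2 + 18.7174*u - 3.9059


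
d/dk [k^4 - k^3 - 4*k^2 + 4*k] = 4*k^3 - 3*k^2 - 8*k + 4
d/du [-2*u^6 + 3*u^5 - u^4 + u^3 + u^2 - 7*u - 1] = -12*u^5 + 15*u^4 - 4*u^3 + 3*u^2 + 2*u - 7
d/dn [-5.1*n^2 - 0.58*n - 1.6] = -10.2*n - 0.58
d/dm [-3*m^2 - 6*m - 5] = -6*m - 6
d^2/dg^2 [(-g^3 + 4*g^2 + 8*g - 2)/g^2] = 4*(4*g - 3)/g^4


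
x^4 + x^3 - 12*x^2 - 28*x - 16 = (x - 4)*(x + 1)*(x + 2)^2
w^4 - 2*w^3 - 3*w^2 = w^2*(w - 3)*(w + 1)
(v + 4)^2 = v^2 + 8*v + 16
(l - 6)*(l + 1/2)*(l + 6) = l^3 + l^2/2 - 36*l - 18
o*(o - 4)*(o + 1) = o^3 - 3*o^2 - 4*o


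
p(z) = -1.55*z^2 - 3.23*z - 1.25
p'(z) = -3.1*z - 3.23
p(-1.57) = 0.00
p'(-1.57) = 1.64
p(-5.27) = -27.28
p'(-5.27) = 13.11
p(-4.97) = -23.48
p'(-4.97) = 12.18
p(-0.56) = 0.07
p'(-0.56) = -1.49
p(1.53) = -9.82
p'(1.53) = -7.97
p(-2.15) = -1.47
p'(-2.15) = 3.44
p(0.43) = -2.93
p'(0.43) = -4.56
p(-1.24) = 0.37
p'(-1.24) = 0.61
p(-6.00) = -37.67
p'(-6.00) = 15.37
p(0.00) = -1.25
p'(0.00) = -3.23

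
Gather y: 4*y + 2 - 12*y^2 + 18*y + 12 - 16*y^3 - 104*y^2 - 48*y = -16*y^3 - 116*y^2 - 26*y + 14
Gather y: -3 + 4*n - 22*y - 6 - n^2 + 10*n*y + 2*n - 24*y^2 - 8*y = -n^2 + 6*n - 24*y^2 + y*(10*n - 30) - 9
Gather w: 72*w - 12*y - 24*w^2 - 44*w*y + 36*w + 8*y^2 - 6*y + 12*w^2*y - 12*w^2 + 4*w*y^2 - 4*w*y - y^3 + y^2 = w^2*(12*y - 36) + w*(4*y^2 - 48*y + 108) - y^3 + 9*y^2 - 18*y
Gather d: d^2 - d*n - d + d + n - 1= d^2 - d*n + n - 1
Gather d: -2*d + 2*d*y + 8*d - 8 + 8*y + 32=d*(2*y + 6) + 8*y + 24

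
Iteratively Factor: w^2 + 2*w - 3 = (w + 3)*(w - 1)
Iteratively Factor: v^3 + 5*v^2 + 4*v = (v + 4)*(v^2 + v) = v*(v + 4)*(v + 1)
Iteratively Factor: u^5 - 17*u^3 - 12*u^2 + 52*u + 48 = (u - 4)*(u^4 + 4*u^3 - u^2 - 16*u - 12) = (u - 4)*(u - 2)*(u^3 + 6*u^2 + 11*u + 6) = (u - 4)*(u - 2)*(u + 1)*(u^2 + 5*u + 6) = (u - 4)*(u - 2)*(u + 1)*(u + 3)*(u + 2)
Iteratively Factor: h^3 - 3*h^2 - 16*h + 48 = (h + 4)*(h^2 - 7*h + 12) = (h - 3)*(h + 4)*(h - 4)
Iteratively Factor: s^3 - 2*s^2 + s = (s - 1)*(s^2 - s) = s*(s - 1)*(s - 1)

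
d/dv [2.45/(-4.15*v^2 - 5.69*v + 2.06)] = (20.335*v + 13.9405)/(4.15*v^2 + 5.69*v - 2.06)^2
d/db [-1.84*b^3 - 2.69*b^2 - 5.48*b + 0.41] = -5.52*b^2 - 5.38*b - 5.48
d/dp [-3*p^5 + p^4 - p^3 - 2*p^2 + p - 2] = -15*p^4 + 4*p^3 - 3*p^2 - 4*p + 1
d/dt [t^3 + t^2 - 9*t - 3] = 3*t^2 + 2*t - 9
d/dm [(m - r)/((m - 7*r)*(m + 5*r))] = ((-m + r)*(m - 7*r) + (-m + r)*(m + 5*r) + (m - 7*r)*(m + 5*r))/((m - 7*r)^2*(m + 5*r)^2)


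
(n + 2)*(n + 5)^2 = n^3 + 12*n^2 + 45*n + 50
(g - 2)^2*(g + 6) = g^3 + 2*g^2 - 20*g + 24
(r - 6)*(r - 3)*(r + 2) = r^3 - 7*r^2 + 36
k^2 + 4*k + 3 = (k + 1)*(k + 3)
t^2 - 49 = (t - 7)*(t + 7)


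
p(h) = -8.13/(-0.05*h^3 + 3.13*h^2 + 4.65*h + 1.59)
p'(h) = -8.13*(0.15*h^2 - 6.26*h - 4.65)/(-0.05*h^3 + 3.13*h^2 + 4.65*h + 1.59)^2 = (-1.2195*h^2 + 50.8938*h + 37.8045)/(-0.05*h^3 + 3.13*h^2 + 4.65*h + 1.59)^2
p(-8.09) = -0.04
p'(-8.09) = -0.01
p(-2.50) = -0.79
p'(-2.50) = -0.91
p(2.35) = -0.28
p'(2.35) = 0.18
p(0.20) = -3.07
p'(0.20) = 6.85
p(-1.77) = -2.36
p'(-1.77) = -4.73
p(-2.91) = -0.51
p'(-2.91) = -0.48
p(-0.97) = -115.89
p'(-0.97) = -2582.73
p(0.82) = -1.09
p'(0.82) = 1.41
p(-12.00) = -0.02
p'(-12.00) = -0.00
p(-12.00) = -0.02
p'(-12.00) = -0.00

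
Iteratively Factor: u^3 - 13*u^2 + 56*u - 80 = (u - 4)*(u^2 - 9*u + 20) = (u - 5)*(u - 4)*(u - 4)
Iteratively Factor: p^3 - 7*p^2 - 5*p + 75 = (p - 5)*(p^2 - 2*p - 15) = (p - 5)^2*(p + 3)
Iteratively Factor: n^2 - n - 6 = (n + 2)*(n - 3)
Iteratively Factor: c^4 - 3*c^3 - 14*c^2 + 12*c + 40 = (c - 5)*(c^3 + 2*c^2 - 4*c - 8) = (c - 5)*(c - 2)*(c^2 + 4*c + 4) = (c - 5)*(c - 2)*(c + 2)*(c + 2)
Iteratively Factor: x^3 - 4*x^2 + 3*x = (x)*(x^2 - 4*x + 3) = x*(x - 1)*(x - 3)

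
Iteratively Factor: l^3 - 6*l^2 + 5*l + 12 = (l + 1)*(l^2 - 7*l + 12) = (l - 3)*(l + 1)*(l - 4)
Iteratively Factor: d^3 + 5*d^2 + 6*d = (d)*(d^2 + 5*d + 6) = d*(d + 2)*(d + 3)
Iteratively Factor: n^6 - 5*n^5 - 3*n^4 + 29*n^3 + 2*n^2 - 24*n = (n - 3)*(n^5 - 2*n^4 - 9*n^3 + 2*n^2 + 8*n) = (n - 3)*(n + 1)*(n^4 - 3*n^3 - 6*n^2 + 8*n) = (n - 3)*(n + 1)*(n + 2)*(n^3 - 5*n^2 + 4*n) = (n - 4)*(n - 3)*(n + 1)*(n + 2)*(n^2 - n) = (n - 4)*(n - 3)*(n - 1)*(n + 1)*(n + 2)*(n)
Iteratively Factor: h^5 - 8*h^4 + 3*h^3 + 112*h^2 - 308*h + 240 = (h - 5)*(h^4 - 3*h^3 - 12*h^2 + 52*h - 48) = (h - 5)*(h - 3)*(h^3 - 12*h + 16) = (h - 5)*(h - 3)*(h + 4)*(h^2 - 4*h + 4) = (h - 5)*(h - 3)*(h - 2)*(h + 4)*(h - 2)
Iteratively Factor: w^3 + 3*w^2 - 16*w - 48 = (w + 3)*(w^2 - 16) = (w - 4)*(w + 3)*(w + 4)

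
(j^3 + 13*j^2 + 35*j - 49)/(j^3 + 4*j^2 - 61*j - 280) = (j^2 + 6*j - 7)/(j^2 - 3*j - 40)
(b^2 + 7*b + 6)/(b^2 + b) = (b + 6)/b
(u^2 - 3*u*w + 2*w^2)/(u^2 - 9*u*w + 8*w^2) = (u - 2*w)/(u - 8*w)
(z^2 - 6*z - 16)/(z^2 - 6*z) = (z^2 - 6*z - 16)/(z*(z - 6))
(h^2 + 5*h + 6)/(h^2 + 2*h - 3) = (h + 2)/(h - 1)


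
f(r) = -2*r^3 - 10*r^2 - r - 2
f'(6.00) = -337.00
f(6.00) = -800.00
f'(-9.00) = -307.00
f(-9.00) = 655.00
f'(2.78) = -102.97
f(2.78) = -125.03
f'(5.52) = -294.22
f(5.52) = -648.62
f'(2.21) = -74.50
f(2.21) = -74.64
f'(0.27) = -6.84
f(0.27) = -3.04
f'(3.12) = -121.81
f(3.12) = -163.21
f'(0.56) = -14.08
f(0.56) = -6.05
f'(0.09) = -2.85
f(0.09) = -2.17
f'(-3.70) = -9.14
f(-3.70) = -33.89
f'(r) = -6*r^2 - 20*r - 1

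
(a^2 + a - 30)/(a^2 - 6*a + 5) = (a + 6)/(a - 1)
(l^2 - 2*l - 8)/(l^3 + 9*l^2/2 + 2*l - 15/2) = 2*(l^2 - 2*l - 8)/(2*l^3 + 9*l^2 + 4*l - 15)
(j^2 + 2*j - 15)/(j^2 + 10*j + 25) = (j - 3)/(j + 5)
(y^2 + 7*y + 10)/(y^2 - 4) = (y + 5)/(y - 2)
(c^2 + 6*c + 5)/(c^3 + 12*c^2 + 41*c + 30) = 1/(c + 6)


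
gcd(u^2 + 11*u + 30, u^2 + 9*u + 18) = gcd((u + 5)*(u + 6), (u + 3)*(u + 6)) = u + 6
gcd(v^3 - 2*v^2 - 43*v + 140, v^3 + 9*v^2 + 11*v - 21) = v + 7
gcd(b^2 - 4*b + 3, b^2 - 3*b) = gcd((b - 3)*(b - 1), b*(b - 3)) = b - 3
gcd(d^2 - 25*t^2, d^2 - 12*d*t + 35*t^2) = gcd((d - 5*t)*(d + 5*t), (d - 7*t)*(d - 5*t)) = -d + 5*t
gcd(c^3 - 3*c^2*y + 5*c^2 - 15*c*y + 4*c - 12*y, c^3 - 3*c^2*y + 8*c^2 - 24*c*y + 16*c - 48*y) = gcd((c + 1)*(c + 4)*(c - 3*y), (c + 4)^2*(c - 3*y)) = -c^2 + 3*c*y - 4*c + 12*y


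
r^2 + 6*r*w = r*(r + 6*w)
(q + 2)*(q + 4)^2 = q^3 + 10*q^2 + 32*q + 32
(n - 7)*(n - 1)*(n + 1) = n^3 - 7*n^2 - n + 7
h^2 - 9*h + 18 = (h - 6)*(h - 3)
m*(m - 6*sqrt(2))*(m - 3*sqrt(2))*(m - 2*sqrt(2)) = m^4 - 11*sqrt(2)*m^3 + 72*m^2 - 72*sqrt(2)*m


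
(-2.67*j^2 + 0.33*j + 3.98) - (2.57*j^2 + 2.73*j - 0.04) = -5.24*j^2 - 2.4*j + 4.02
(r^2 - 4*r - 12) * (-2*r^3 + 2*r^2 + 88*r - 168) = -2*r^5 + 10*r^4 + 104*r^3 - 544*r^2 - 384*r + 2016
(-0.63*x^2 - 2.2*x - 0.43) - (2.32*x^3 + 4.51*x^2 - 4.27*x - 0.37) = -2.32*x^3 - 5.14*x^2 + 2.07*x - 0.06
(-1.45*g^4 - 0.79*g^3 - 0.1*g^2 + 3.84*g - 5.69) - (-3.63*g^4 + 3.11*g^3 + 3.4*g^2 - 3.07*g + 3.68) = 2.18*g^4 - 3.9*g^3 - 3.5*g^2 + 6.91*g - 9.37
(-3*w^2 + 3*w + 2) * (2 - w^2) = 3*w^4 - 3*w^3 - 8*w^2 + 6*w + 4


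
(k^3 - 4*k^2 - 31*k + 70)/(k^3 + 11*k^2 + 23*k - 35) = (k^2 - 9*k + 14)/(k^2 + 6*k - 7)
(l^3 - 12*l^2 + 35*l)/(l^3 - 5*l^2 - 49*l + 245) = l/(l + 7)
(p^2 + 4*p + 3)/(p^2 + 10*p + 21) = (p + 1)/(p + 7)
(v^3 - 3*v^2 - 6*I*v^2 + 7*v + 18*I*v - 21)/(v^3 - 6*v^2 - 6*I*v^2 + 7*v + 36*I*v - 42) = (v - 3)/(v - 6)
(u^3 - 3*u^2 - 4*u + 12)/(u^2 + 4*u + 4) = (u^2 - 5*u + 6)/(u + 2)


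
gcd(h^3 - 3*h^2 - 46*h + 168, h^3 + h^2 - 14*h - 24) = h - 4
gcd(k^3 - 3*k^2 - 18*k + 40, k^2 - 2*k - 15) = k - 5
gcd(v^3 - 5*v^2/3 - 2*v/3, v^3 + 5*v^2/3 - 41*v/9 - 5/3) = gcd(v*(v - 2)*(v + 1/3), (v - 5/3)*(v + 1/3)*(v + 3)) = v + 1/3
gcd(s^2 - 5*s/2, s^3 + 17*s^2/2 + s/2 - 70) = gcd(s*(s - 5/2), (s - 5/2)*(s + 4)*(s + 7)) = s - 5/2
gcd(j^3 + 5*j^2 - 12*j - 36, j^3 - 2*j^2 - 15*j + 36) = j - 3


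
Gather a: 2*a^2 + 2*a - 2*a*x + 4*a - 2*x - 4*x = 2*a^2 + a*(6 - 2*x) - 6*x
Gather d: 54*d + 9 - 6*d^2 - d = -6*d^2 + 53*d + 9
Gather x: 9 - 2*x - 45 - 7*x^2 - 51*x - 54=-7*x^2 - 53*x - 90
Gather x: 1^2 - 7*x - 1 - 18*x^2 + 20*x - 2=-18*x^2 + 13*x - 2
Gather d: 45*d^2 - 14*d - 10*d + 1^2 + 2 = 45*d^2 - 24*d + 3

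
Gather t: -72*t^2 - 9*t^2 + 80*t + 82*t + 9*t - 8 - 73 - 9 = -81*t^2 + 171*t - 90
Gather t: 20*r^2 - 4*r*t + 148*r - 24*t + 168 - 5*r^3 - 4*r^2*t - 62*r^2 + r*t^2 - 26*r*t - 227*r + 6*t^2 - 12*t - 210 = -5*r^3 - 42*r^2 - 79*r + t^2*(r + 6) + t*(-4*r^2 - 30*r - 36) - 42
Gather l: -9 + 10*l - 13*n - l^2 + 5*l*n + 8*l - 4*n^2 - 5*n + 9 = -l^2 + l*(5*n + 18) - 4*n^2 - 18*n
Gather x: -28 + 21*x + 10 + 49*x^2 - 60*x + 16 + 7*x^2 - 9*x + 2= 56*x^2 - 48*x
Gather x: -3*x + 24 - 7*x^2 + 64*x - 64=-7*x^2 + 61*x - 40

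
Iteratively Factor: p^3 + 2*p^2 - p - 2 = (p + 1)*(p^2 + p - 2) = (p - 1)*(p + 1)*(p + 2)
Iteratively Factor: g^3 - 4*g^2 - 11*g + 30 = (g - 2)*(g^2 - 2*g - 15) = (g - 2)*(g + 3)*(g - 5)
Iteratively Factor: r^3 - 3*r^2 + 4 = (r - 2)*(r^2 - r - 2) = (r - 2)^2*(r + 1)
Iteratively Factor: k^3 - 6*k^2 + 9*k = (k - 3)*(k^2 - 3*k) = k*(k - 3)*(k - 3)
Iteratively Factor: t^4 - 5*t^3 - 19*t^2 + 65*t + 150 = (t - 5)*(t^3 - 19*t - 30) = (t - 5)^2*(t^2 + 5*t + 6) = (t - 5)^2*(t + 3)*(t + 2)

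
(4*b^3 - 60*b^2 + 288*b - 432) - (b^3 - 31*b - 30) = 3*b^3 - 60*b^2 + 319*b - 402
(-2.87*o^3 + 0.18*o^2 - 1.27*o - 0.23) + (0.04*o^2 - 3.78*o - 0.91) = -2.87*o^3 + 0.22*o^2 - 5.05*o - 1.14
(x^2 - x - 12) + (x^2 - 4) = 2*x^2 - x - 16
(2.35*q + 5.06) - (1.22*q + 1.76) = 1.13*q + 3.3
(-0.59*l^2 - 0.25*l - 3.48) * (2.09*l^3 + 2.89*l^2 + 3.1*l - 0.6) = -1.2331*l^5 - 2.2276*l^4 - 9.8247*l^3 - 10.4782*l^2 - 10.638*l + 2.088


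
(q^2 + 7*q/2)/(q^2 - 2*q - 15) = q*(2*q + 7)/(2*(q^2 - 2*q - 15))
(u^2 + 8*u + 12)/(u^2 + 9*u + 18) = (u + 2)/(u + 3)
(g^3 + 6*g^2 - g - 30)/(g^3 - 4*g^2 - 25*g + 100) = (g^2 + g - 6)/(g^2 - 9*g + 20)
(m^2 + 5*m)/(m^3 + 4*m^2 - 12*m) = (m + 5)/(m^2 + 4*m - 12)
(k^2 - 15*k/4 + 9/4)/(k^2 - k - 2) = (-k^2 + 15*k/4 - 9/4)/(-k^2 + k + 2)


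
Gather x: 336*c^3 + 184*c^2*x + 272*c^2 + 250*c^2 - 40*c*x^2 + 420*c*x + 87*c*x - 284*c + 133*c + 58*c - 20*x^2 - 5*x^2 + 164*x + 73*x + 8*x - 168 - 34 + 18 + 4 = 336*c^3 + 522*c^2 - 93*c + x^2*(-40*c - 25) + x*(184*c^2 + 507*c + 245) - 180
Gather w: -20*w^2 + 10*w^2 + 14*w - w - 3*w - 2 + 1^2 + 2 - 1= -10*w^2 + 10*w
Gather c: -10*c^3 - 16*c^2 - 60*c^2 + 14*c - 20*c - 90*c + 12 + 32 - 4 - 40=-10*c^3 - 76*c^2 - 96*c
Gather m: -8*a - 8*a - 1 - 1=-16*a - 2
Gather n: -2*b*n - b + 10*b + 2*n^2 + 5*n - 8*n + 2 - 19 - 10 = 9*b + 2*n^2 + n*(-2*b - 3) - 27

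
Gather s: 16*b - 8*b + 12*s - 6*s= 8*b + 6*s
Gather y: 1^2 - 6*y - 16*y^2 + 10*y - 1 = -16*y^2 + 4*y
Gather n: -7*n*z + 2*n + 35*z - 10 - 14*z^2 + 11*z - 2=n*(2 - 7*z) - 14*z^2 + 46*z - 12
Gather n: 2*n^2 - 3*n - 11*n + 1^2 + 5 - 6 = 2*n^2 - 14*n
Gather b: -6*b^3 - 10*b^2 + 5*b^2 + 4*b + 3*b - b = -6*b^3 - 5*b^2 + 6*b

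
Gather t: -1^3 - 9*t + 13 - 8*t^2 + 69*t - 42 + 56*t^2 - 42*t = 48*t^2 + 18*t - 30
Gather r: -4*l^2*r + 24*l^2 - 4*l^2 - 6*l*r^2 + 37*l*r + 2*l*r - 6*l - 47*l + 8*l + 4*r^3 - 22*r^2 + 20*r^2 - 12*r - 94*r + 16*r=20*l^2 - 45*l + 4*r^3 + r^2*(-6*l - 2) + r*(-4*l^2 + 39*l - 90)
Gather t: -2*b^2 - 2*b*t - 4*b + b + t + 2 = -2*b^2 - 3*b + t*(1 - 2*b) + 2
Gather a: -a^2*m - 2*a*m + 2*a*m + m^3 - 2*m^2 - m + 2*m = -a^2*m + m^3 - 2*m^2 + m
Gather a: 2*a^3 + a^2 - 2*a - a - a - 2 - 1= 2*a^3 + a^2 - 4*a - 3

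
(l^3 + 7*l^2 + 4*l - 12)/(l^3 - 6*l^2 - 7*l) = (-l^3 - 7*l^2 - 4*l + 12)/(l*(-l^2 + 6*l + 7))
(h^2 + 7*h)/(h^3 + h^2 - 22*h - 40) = h*(h + 7)/(h^3 + h^2 - 22*h - 40)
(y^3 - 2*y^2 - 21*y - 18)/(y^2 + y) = y - 3 - 18/y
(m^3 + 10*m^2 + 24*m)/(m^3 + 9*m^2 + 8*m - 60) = m*(m + 4)/(m^2 + 3*m - 10)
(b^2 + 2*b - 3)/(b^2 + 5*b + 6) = (b - 1)/(b + 2)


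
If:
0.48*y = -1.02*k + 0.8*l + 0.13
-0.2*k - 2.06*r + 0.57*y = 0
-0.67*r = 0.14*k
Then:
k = -2.47344559585492*y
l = -2.55364313471503*y - 0.1625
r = 0.516839378238342*y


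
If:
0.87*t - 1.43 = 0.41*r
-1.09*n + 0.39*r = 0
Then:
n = 0.759230252852987*t - 1.24793018572388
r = 2.1219512195122*t - 3.48780487804878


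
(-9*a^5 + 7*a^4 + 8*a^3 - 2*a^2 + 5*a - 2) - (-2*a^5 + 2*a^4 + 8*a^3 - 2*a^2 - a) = -7*a^5 + 5*a^4 + 6*a - 2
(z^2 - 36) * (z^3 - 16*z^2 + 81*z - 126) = z^5 - 16*z^4 + 45*z^3 + 450*z^2 - 2916*z + 4536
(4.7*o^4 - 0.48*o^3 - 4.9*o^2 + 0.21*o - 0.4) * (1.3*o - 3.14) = 6.11*o^5 - 15.382*o^4 - 4.8628*o^3 + 15.659*o^2 - 1.1794*o + 1.256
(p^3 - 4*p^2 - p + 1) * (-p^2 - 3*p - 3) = -p^5 + p^4 + 10*p^3 + 14*p^2 - 3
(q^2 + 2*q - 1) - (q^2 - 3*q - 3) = 5*q + 2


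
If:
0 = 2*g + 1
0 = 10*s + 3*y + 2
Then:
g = -1/2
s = -3*y/10 - 1/5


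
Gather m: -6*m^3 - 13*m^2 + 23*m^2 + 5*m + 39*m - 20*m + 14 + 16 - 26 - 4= -6*m^3 + 10*m^2 + 24*m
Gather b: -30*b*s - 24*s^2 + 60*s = -30*b*s - 24*s^2 + 60*s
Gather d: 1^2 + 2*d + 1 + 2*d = 4*d + 2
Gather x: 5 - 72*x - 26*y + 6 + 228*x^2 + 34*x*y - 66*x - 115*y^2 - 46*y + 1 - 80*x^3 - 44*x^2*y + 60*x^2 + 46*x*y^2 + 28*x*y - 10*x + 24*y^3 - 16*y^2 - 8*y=-80*x^3 + x^2*(288 - 44*y) + x*(46*y^2 + 62*y - 148) + 24*y^3 - 131*y^2 - 80*y + 12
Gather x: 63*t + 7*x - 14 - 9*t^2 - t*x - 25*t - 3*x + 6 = -9*t^2 + 38*t + x*(4 - t) - 8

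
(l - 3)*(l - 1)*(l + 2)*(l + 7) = l^4 + 5*l^3 - 19*l^2 - 29*l + 42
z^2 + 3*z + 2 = (z + 1)*(z + 2)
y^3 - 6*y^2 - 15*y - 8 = (y - 8)*(y + 1)^2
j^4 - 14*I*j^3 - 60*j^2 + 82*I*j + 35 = (j - 7*I)*(j - 5*I)*(j - I)^2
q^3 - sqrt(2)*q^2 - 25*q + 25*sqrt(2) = (q - 5)*(q + 5)*(q - sqrt(2))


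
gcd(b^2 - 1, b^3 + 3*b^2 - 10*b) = 1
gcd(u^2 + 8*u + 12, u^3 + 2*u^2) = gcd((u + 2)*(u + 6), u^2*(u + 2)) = u + 2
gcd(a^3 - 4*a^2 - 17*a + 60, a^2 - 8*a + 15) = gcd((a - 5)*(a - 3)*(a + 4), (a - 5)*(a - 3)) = a^2 - 8*a + 15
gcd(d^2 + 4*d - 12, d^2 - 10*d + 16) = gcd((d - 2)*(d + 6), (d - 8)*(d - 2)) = d - 2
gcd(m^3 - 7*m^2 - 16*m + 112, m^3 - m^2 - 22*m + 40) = m - 4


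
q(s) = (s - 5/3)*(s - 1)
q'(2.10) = 1.53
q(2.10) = 0.48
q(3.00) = 2.67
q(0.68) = 0.32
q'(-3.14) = -8.95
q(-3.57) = 23.93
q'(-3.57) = -9.81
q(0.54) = 0.52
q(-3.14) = 19.90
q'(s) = 2*s - 8/3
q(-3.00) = 18.67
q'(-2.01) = -6.69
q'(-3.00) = -8.67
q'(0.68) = -1.31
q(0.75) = 0.23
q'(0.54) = -1.59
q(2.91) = 2.37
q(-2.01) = 11.07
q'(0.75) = -1.17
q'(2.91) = 3.15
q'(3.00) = 3.33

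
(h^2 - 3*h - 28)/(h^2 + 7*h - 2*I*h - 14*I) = (h^2 - 3*h - 28)/(h^2 + h*(7 - 2*I) - 14*I)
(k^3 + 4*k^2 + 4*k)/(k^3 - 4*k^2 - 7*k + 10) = k*(k + 2)/(k^2 - 6*k + 5)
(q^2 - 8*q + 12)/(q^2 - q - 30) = (q - 2)/(q + 5)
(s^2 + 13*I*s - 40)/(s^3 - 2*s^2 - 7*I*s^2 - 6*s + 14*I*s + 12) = (s^2 + 13*I*s - 40)/(s^3 + s^2*(-2 - 7*I) + s*(-6 + 14*I) + 12)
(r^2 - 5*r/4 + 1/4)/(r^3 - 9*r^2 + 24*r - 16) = (r - 1/4)/(r^2 - 8*r + 16)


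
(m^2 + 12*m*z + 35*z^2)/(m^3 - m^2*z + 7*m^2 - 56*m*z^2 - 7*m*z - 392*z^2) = (-m - 5*z)/(-m^2 + 8*m*z - 7*m + 56*z)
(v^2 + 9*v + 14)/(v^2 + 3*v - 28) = (v + 2)/(v - 4)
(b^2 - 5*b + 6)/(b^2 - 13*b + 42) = (b^2 - 5*b + 6)/(b^2 - 13*b + 42)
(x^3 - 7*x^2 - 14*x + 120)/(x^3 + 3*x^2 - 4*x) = (x^2 - 11*x + 30)/(x*(x - 1))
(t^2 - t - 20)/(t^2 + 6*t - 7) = (t^2 - t - 20)/(t^2 + 6*t - 7)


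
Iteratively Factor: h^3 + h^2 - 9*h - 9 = (h + 3)*(h^2 - 2*h - 3) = (h - 3)*(h + 3)*(h + 1)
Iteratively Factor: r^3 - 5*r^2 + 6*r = (r)*(r^2 - 5*r + 6) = r*(r - 2)*(r - 3)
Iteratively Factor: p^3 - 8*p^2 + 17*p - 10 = (p - 5)*(p^2 - 3*p + 2) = (p - 5)*(p - 1)*(p - 2)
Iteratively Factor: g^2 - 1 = (g + 1)*(g - 1)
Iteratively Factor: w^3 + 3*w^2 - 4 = (w + 2)*(w^2 + w - 2) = (w + 2)^2*(w - 1)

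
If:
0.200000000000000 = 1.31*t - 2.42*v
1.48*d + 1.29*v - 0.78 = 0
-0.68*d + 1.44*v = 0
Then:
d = 0.37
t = 0.48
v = 0.18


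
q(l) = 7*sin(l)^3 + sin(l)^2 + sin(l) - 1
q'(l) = 21*sin(l)^2*cos(l) + 2*sin(l)*cos(l) + cos(l)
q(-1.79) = -7.53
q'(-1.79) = -4.14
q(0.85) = 3.28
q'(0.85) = 9.47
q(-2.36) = -3.65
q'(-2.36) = -7.11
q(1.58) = 8.00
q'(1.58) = -0.22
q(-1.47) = -7.90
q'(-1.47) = 1.99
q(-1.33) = -7.44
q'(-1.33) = 4.50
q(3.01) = -0.84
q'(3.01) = -1.61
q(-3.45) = -0.41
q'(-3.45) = -3.37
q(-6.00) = -0.49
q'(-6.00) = 3.07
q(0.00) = -1.00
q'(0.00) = 1.00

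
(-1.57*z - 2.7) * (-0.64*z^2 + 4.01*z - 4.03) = 1.0048*z^3 - 4.5677*z^2 - 4.4999*z + 10.881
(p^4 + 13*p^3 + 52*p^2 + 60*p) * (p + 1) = p^5 + 14*p^4 + 65*p^3 + 112*p^2 + 60*p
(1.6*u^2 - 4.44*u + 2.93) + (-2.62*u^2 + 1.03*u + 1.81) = -1.02*u^2 - 3.41*u + 4.74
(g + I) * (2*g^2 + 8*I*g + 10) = 2*g^3 + 10*I*g^2 + 2*g + 10*I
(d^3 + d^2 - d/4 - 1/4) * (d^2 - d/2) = d^5 + d^4/2 - 3*d^3/4 - d^2/8 + d/8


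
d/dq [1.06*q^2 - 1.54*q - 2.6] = 2.12*q - 1.54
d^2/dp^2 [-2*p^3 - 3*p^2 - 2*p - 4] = -12*p - 6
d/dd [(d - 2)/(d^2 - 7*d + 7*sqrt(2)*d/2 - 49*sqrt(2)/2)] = 2*(2*d^2 - 14*d + 7*sqrt(2)*d - (d - 2)*(4*d - 14 + 7*sqrt(2)) - 49*sqrt(2))/(2*d^2 - 14*d + 7*sqrt(2)*d - 49*sqrt(2))^2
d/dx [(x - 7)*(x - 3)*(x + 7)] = 3*x^2 - 6*x - 49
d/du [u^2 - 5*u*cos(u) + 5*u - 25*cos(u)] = 5*u*sin(u) + 2*u + 25*sin(u) - 5*cos(u) + 5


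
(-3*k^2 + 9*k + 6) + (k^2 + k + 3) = -2*k^2 + 10*k + 9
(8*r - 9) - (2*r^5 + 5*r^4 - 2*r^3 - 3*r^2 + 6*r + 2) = -2*r^5 - 5*r^4 + 2*r^3 + 3*r^2 + 2*r - 11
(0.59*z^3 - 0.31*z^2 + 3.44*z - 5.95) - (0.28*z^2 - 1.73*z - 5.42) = 0.59*z^3 - 0.59*z^2 + 5.17*z - 0.53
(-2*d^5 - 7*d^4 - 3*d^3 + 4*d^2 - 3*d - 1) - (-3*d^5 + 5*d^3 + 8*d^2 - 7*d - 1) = d^5 - 7*d^4 - 8*d^3 - 4*d^2 + 4*d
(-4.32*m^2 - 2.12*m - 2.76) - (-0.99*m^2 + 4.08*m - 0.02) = -3.33*m^2 - 6.2*m - 2.74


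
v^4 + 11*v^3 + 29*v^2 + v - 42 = (v - 1)*(v + 2)*(v + 3)*(v + 7)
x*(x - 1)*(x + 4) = x^3 + 3*x^2 - 4*x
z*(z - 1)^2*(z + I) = z^4 - 2*z^3 + I*z^3 + z^2 - 2*I*z^2 + I*z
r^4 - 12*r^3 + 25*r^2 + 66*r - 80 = (r - 8)*(r - 5)*(r - 1)*(r + 2)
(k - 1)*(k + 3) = k^2 + 2*k - 3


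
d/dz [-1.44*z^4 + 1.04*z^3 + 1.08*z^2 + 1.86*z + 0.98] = -5.76*z^3 + 3.12*z^2 + 2.16*z + 1.86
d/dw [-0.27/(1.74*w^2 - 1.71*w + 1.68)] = (0.9396*w - 0.4617)/(1.74*w^2 - 1.71*w + 1.68)^2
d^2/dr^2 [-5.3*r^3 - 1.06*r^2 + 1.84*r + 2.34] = -31.8*r - 2.12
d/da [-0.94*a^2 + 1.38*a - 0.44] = 1.38 - 1.88*a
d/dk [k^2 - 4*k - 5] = 2*k - 4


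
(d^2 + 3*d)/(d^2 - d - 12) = d/(d - 4)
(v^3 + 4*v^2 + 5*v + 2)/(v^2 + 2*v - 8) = (v^3 + 4*v^2 + 5*v + 2)/(v^2 + 2*v - 8)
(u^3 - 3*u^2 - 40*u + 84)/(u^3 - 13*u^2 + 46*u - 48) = (u^2 - u - 42)/(u^2 - 11*u + 24)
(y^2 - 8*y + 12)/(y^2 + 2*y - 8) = (y - 6)/(y + 4)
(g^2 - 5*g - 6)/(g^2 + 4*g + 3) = (g - 6)/(g + 3)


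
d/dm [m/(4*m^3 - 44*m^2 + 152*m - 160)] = (m^3 - 11*m^2 - m*(3*m^2 - 22*m + 38) + 38*m - 40)/(4*(m^3 - 11*m^2 + 38*m - 40)^2)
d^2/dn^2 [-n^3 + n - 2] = -6*n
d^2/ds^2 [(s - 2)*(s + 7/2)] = 2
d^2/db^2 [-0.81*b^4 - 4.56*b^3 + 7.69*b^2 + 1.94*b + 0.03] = -9.72*b^2 - 27.36*b + 15.38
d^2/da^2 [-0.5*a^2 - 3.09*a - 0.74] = -1.00000000000000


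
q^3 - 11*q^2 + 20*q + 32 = (q - 8)*(q - 4)*(q + 1)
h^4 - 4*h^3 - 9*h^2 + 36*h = h*(h - 4)*(h - 3)*(h + 3)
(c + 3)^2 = c^2 + 6*c + 9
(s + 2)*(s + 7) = s^2 + 9*s + 14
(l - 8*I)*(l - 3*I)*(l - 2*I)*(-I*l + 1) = -I*l^4 - 12*l^3 + 33*I*l^2 + 2*l + 48*I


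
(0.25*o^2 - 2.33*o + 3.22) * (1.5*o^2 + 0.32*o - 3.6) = 0.375*o^4 - 3.415*o^3 + 3.1844*o^2 + 9.4184*o - 11.592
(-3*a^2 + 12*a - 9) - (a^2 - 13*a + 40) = -4*a^2 + 25*a - 49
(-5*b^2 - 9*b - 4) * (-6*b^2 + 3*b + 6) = 30*b^4 + 39*b^3 - 33*b^2 - 66*b - 24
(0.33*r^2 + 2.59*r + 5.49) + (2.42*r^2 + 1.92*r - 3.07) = 2.75*r^2 + 4.51*r + 2.42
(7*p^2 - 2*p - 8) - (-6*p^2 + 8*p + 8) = 13*p^2 - 10*p - 16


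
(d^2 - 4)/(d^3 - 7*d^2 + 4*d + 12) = (d + 2)/(d^2 - 5*d - 6)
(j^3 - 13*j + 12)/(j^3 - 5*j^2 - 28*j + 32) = (j - 3)/(j - 8)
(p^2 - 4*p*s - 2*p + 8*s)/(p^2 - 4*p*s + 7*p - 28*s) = (p - 2)/(p + 7)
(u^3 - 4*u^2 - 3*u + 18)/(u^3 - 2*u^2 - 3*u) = (u^2 - u - 6)/(u*(u + 1))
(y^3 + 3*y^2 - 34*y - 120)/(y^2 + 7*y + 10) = (y^2 - 2*y - 24)/(y + 2)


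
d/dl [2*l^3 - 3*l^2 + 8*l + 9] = 6*l^2 - 6*l + 8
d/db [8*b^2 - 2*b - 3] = 16*b - 2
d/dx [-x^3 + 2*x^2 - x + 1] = -3*x^2 + 4*x - 1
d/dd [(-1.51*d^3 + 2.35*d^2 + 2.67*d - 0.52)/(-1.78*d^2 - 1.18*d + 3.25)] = (2.6878*d^4 + 3.5636*d^3 - 12.7429*d^2 + 13.4238*d + 8.0639)/(3.1684*d^4 + 4.2008*d^3 - 10.1776*d^2 - 7.67*d + 10.5625)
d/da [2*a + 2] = 2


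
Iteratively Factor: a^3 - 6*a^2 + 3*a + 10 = (a - 2)*(a^2 - 4*a - 5) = (a - 5)*(a - 2)*(a + 1)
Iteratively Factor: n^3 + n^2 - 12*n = (n - 3)*(n^2 + 4*n) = n*(n - 3)*(n + 4)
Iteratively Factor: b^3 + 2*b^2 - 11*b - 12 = (b + 1)*(b^2 + b - 12) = (b + 1)*(b + 4)*(b - 3)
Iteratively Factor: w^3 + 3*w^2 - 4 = (w - 1)*(w^2 + 4*w + 4) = (w - 1)*(w + 2)*(w + 2)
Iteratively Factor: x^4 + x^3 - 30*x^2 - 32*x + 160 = (x + 4)*(x^3 - 3*x^2 - 18*x + 40) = (x + 4)^2*(x^2 - 7*x + 10) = (x - 2)*(x + 4)^2*(x - 5)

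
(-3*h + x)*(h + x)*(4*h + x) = -12*h^3 - 11*h^2*x + 2*h*x^2 + x^3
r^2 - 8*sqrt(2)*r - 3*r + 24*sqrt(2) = (r - 3)*(r - 8*sqrt(2))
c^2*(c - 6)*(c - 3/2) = c^4 - 15*c^3/2 + 9*c^2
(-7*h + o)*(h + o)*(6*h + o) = -42*h^3 - 43*h^2*o + o^3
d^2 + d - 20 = (d - 4)*(d + 5)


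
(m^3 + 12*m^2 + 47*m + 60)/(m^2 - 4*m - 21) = (m^2 + 9*m + 20)/(m - 7)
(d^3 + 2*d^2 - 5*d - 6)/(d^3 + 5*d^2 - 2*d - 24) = (d + 1)/(d + 4)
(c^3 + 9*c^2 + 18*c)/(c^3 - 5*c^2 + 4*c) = (c^2 + 9*c + 18)/(c^2 - 5*c + 4)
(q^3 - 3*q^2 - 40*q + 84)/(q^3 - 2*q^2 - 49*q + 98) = (q + 6)/(q + 7)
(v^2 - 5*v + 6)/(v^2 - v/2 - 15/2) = 2*(v - 2)/(2*v + 5)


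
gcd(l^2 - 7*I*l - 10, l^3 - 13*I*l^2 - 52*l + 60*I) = l^2 - 7*I*l - 10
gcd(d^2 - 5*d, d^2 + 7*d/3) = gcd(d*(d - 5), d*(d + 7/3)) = d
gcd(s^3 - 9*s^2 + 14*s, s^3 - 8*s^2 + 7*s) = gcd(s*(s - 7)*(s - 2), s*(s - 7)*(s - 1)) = s^2 - 7*s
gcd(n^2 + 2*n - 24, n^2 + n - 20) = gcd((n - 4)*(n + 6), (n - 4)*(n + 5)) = n - 4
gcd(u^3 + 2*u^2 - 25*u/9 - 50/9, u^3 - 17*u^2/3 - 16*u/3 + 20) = u^2 + u/3 - 10/3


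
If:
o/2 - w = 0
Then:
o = 2*w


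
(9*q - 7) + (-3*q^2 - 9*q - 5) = -3*q^2 - 12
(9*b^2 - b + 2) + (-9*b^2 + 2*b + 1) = b + 3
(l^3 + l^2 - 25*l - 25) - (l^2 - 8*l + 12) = l^3 - 17*l - 37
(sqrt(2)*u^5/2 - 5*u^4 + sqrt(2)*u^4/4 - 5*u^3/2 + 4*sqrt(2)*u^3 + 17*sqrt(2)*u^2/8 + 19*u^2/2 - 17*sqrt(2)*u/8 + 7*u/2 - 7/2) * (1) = sqrt(2)*u^5/2 - 5*u^4 + sqrt(2)*u^4/4 - 5*u^3/2 + 4*sqrt(2)*u^3 + 17*sqrt(2)*u^2/8 + 19*u^2/2 - 17*sqrt(2)*u/8 + 7*u/2 - 7/2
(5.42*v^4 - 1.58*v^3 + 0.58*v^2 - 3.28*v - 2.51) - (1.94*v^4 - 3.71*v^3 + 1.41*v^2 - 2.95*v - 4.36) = 3.48*v^4 + 2.13*v^3 - 0.83*v^2 - 0.33*v + 1.85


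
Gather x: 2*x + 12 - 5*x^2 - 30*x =-5*x^2 - 28*x + 12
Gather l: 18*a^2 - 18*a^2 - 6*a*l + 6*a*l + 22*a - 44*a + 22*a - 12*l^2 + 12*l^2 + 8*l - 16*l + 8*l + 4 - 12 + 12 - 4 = 0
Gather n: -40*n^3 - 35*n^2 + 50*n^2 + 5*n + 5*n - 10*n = -40*n^3 + 15*n^2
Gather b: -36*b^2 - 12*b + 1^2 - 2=-36*b^2 - 12*b - 1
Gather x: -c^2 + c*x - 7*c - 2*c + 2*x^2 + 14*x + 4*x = -c^2 - 9*c + 2*x^2 + x*(c + 18)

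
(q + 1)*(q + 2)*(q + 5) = q^3 + 8*q^2 + 17*q + 10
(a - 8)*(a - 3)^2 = a^3 - 14*a^2 + 57*a - 72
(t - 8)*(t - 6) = t^2 - 14*t + 48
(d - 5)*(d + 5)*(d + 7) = d^3 + 7*d^2 - 25*d - 175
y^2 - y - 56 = (y - 8)*(y + 7)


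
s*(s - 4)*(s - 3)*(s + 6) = s^4 - s^3 - 30*s^2 + 72*s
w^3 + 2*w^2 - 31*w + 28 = (w - 4)*(w - 1)*(w + 7)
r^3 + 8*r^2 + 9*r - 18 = (r - 1)*(r + 3)*(r + 6)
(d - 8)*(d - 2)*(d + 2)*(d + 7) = d^4 - d^3 - 60*d^2 + 4*d + 224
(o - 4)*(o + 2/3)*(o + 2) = o^3 - 4*o^2/3 - 28*o/3 - 16/3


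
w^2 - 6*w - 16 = (w - 8)*(w + 2)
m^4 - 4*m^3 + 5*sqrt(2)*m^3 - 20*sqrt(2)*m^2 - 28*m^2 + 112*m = m*(m - 4)*(m - 2*sqrt(2))*(m + 7*sqrt(2))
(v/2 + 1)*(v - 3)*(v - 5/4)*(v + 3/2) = v^4/2 - 3*v^3/8 - 65*v^2/16 + 3*v/16 + 45/8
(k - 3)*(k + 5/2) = k^2 - k/2 - 15/2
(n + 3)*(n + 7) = n^2 + 10*n + 21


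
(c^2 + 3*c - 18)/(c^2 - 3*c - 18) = (-c^2 - 3*c + 18)/(-c^2 + 3*c + 18)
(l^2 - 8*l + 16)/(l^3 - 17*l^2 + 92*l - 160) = (l - 4)/(l^2 - 13*l + 40)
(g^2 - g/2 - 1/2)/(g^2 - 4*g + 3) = (g + 1/2)/(g - 3)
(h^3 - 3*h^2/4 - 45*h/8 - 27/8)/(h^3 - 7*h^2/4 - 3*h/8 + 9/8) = (2*h^2 - 3*h - 9)/(2*h^2 - 5*h + 3)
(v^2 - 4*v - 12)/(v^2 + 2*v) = (v - 6)/v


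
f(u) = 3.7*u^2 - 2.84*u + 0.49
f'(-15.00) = -113.84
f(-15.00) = 875.59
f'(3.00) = 19.36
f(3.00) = 25.27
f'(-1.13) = -11.20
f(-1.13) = 8.42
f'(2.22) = 13.59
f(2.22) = 12.42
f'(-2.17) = -18.90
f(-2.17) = 24.08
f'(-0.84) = -9.06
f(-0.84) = 5.49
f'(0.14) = -1.80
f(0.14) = 0.16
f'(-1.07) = -10.76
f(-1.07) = 7.76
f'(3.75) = 24.91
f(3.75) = 41.87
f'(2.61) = 16.47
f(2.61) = 18.28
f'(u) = 7.4*u - 2.84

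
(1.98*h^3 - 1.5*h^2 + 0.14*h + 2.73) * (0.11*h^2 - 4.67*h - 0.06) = 0.2178*h^5 - 9.4116*h^4 + 6.9016*h^3 - 0.2635*h^2 - 12.7575*h - 0.1638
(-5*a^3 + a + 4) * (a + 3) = -5*a^4 - 15*a^3 + a^2 + 7*a + 12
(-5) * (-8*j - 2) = 40*j + 10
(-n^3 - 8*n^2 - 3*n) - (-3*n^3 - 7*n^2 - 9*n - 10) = 2*n^3 - n^2 + 6*n + 10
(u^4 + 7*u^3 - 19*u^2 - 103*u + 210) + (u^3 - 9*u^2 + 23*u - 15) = u^4 + 8*u^3 - 28*u^2 - 80*u + 195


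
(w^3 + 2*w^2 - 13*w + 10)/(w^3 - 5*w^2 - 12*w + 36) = (w^2 + 4*w - 5)/(w^2 - 3*w - 18)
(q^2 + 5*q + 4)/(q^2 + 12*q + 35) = (q^2 + 5*q + 4)/(q^2 + 12*q + 35)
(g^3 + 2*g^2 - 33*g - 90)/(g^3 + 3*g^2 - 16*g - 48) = (g^2 - g - 30)/(g^2 - 16)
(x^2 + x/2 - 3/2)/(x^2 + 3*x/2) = (x - 1)/x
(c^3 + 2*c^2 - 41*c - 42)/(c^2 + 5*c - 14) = (c^2 - 5*c - 6)/(c - 2)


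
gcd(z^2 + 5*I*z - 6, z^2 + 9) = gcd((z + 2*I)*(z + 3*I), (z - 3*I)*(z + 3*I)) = z + 3*I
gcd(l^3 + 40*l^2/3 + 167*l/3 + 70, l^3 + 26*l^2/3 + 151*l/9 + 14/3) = l^2 + 25*l/3 + 14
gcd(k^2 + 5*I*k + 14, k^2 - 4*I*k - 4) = k - 2*I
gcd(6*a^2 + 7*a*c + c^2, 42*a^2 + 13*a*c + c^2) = 6*a + c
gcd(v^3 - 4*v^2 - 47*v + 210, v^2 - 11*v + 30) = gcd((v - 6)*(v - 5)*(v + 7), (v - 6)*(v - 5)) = v^2 - 11*v + 30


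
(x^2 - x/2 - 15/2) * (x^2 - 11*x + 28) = x^4 - 23*x^3/2 + 26*x^2 + 137*x/2 - 210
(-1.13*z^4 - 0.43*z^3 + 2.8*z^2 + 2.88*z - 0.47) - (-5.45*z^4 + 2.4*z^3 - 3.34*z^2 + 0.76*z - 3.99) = 4.32*z^4 - 2.83*z^3 + 6.14*z^2 + 2.12*z + 3.52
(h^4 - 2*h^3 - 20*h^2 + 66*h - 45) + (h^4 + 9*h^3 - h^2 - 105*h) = 2*h^4 + 7*h^3 - 21*h^2 - 39*h - 45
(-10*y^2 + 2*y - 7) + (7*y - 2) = -10*y^2 + 9*y - 9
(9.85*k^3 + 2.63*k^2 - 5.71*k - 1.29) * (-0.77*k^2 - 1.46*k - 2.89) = -7.5845*k^5 - 16.4061*k^4 - 27.9096*k^3 + 1.7292*k^2 + 18.3853*k + 3.7281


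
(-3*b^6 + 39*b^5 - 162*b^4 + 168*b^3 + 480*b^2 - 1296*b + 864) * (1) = -3*b^6 + 39*b^5 - 162*b^4 + 168*b^3 + 480*b^2 - 1296*b + 864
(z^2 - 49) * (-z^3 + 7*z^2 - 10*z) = -z^5 + 7*z^4 + 39*z^3 - 343*z^2 + 490*z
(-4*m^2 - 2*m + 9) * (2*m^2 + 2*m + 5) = -8*m^4 - 12*m^3 - 6*m^2 + 8*m + 45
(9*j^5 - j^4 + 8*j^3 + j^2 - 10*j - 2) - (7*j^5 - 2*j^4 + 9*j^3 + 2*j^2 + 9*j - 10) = 2*j^5 + j^4 - j^3 - j^2 - 19*j + 8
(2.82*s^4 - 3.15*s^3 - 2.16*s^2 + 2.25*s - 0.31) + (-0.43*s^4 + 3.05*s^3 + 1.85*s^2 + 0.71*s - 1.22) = 2.39*s^4 - 0.1*s^3 - 0.31*s^2 + 2.96*s - 1.53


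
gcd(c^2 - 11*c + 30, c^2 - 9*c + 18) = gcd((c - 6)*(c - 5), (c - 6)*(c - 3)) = c - 6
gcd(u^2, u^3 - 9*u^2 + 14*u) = u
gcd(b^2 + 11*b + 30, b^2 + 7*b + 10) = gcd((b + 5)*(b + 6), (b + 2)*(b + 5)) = b + 5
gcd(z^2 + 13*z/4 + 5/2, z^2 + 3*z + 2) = z + 2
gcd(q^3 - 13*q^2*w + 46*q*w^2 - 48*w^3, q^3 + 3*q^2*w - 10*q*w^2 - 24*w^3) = q - 3*w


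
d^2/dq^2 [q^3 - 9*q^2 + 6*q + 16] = 6*q - 18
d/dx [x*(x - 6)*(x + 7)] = 3*x^2 + 2*x - 42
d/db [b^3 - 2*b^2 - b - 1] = 3*b^2 - 4*b - 1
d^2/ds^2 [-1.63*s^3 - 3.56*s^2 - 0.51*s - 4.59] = -9.78*s - 7.12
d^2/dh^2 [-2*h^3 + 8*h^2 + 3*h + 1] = 16 - 12*h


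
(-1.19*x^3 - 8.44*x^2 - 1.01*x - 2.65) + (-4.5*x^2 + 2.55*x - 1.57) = -1.19*x^3 - 12.94*x^2 + 1.54*x - 4.22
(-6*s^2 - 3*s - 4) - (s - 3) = -6*s^2 - 4*s - 1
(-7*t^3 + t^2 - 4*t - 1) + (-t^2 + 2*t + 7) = -7*t^3 - 2*t + 6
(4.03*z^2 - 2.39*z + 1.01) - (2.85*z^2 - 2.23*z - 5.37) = 1.18*z^2 - 0.16*z + 6.38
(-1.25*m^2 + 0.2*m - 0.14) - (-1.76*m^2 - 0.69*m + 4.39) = 0.51*m^2 + 0.89*m - 4.53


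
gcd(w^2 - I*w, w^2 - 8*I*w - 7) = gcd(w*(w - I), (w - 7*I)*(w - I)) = w - I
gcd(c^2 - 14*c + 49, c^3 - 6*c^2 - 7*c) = c - 7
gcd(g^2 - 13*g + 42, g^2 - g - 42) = g - 7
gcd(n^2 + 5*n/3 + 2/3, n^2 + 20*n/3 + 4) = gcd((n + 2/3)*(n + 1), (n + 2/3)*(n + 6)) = n + 2/3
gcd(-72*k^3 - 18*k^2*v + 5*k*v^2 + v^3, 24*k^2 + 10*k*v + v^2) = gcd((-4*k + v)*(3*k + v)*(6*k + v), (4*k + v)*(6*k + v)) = 6*k + v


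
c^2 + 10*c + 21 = (c + 3)*(c + 7)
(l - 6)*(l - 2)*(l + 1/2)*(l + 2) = l^4 - 11*l^3/2 - 7*l^2 + 22*l + 12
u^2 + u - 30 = (u - 5)*(u + 6)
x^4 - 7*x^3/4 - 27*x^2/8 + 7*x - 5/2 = (x - 2)*(x - 5/4)*(x - 1/2)*(x + 2)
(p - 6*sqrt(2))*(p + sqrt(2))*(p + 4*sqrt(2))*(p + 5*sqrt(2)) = p^4 + 4*sqrt(2)*p^3 - 62*p^2 - 308*sqrt(2)*p - 480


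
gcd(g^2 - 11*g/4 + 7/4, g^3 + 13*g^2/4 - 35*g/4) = g - 7/4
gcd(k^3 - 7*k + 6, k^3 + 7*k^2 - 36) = k^2 + k - 6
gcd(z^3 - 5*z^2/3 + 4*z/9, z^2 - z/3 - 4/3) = z - 4/3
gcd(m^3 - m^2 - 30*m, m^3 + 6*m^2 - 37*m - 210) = m^2 - m - 30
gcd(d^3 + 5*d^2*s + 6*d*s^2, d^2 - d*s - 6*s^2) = d + 2*s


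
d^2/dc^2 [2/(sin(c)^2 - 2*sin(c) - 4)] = 4*(2*sin(c)^4 - 3*sin(c)^3 + 7*sin(c)^2 + 2*sin(c) - 8)/(2*sin(c) + cos(c)^2 + 3)^3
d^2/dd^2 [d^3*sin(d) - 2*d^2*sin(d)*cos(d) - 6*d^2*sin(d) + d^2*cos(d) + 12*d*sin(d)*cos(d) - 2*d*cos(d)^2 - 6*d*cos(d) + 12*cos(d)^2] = -d^3*sin(d) + 6*d^2*sin(d) + 4*d^2*sin(2*d) + 5*d^2*cos(d) + 2*d*sin(d) - 24*d*sin(2*d) - 18*d*cos(d) - 4*d*cos(2*d) + 2*sin(2*d) + 2*cos(d)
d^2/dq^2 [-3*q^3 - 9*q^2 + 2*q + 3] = -18*q - 18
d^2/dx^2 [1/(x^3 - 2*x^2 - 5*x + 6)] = 2*((2 - 3*x)*(x^3 - 2*x^2 - 5*x + 6) + (-3*x^2 + 4*x + 5)^2)/(x^3 - 2*x^2 - 5*x + 6)^3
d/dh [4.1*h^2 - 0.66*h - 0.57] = 8.2*h - 0.66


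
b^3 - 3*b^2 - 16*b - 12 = (b - 6)*(b + 1)*(b + 2)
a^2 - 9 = (a - 3)*(a + 3)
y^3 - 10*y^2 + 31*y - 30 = (y - 5)*(y - 3)*(y - 2)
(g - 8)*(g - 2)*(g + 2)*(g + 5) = g^4 - 3*g^3 - 44*g^2 + 12*g + 160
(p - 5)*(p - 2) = p^2 - 7*p + 10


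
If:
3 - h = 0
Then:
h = 3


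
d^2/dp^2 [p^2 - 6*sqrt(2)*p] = 2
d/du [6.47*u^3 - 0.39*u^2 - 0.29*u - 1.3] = 19.41*u^2 - 0.78*u - 0.29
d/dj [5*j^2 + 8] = 10*j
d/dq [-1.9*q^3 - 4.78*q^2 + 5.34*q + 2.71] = -5.7*q^2 - 9.56*q + 5.34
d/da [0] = 0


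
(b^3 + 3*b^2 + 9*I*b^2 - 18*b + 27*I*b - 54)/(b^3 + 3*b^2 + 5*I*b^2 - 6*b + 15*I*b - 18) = (b + 6*I)/(b + 2*I)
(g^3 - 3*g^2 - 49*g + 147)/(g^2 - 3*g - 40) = (-g^3 + 3*g^2 + 49*g - 147)/(-g^2 + 3*g + 40)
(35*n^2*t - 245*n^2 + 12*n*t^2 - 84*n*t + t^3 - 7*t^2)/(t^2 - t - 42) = (35*n^2 + 12*n*t + t^2)/(t + 6)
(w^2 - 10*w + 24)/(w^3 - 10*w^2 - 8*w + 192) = (w - 4)/(w^2 - 4*w - 32)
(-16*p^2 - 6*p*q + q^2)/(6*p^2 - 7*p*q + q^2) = (-16*p^2 - 6*p*q + q^2)/(6*p^2 - 7*p*q + q^2)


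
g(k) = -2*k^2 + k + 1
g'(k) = 1 - 4*k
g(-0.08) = 0.91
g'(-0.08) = 1.32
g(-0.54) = -0.12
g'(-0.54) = 3.16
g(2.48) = -8.82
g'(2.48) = -8.92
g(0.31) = 1.12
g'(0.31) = -0.24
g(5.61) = -56.33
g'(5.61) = -21.44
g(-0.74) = -0.84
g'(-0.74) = 3.96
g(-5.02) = -54.42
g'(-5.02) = 21.08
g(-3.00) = -20.00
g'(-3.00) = 13.00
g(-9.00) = -170.00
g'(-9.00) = 37.00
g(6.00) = -65.00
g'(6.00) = -23.00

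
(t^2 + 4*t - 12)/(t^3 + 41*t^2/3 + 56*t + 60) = 3*(t - 2)/(3*t^2 + 23*t + 30)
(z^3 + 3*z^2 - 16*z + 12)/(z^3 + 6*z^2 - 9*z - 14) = (z^2 + 5*z - 6)/(z^2 + 8*z + 7)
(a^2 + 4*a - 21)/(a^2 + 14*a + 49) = (a - 3)/(a + 7)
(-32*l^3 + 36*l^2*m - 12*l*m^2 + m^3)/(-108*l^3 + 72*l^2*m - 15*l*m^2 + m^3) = (32*l^3 - 36*l^2*m + 12*l*m^2 - m^3)/(108*l^3 - 72*l^2*m + 15*l*m^2 - m^3)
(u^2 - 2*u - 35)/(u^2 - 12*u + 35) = (u + 5)/(u - 5)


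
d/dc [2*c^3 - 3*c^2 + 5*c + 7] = 6*c^2 - 6*c + 5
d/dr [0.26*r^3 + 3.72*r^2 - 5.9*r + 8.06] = 0.78*r^2 + 7.44*r - 5.9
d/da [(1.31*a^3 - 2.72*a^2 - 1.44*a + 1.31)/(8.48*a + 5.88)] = (22.2176*a^3 + 0.0427999999999962*a^2 - 31.9872*a - 19.576)/(71.9104*a^2 + 99.7248*a + 34.5744)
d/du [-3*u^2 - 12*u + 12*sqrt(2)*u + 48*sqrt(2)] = -6*u - 12 + 12*sqrt(2)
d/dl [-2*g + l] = 1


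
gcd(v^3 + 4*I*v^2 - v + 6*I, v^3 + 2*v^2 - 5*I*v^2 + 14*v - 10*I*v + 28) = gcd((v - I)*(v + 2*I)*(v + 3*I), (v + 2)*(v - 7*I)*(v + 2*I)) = v + 2*I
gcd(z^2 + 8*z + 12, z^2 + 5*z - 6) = z + 6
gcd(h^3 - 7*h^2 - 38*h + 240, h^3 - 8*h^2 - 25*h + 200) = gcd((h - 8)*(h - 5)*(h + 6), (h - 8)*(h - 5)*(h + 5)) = h^2 - 13*h + 40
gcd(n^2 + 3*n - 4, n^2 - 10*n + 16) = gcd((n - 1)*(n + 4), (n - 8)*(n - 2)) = 1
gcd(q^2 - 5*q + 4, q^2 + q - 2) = q - 1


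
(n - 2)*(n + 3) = n^2 + n - 6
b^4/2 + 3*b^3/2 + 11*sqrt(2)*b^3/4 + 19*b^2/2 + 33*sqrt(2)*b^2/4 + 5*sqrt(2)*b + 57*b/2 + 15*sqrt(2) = (b/2 + sqrt(2))*(b + 3)*(b + sqrt(2))*(b + 5*sqrt(2)/2)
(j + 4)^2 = j^2 + 8*j + 16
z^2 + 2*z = z*(z + 2)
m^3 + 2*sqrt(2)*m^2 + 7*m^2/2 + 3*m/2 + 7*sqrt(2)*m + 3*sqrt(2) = (m + 1/2)*(m + 3)*(m + 2*sqrt(2))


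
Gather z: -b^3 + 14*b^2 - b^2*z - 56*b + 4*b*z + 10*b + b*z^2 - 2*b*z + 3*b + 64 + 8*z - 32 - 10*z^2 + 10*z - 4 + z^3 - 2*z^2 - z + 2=-b^3 + 14*b^2 - 43*b + z^3 + z^2*(b - 12) + z*(-b^2 + 2*b + 17) + 30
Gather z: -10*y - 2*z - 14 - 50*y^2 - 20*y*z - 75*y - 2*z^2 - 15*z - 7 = -50*y^2 - 85*y - 2*z^2 + z*(-20*y - 17) - 21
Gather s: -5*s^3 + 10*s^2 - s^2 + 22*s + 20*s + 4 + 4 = -5*s^3 + 9*s^2 + 42*s + 8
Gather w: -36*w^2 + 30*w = -36*w^2 + 30*w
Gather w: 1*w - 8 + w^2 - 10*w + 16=w^2 - 9*w + 8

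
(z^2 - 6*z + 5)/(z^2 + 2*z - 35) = (z - 1)/(z + 7)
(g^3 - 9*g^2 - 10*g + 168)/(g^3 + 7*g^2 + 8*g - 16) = (g^2 - 13*g + 42)/(g^2 + 3*g - 4)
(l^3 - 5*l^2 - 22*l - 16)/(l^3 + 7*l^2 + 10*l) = (l^2 - 7*l - 8)/(l*(l + 5))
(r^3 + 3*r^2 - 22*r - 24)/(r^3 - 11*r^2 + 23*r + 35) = (r^2 + 2*r - 24)/(r^2 - 12*r + 35)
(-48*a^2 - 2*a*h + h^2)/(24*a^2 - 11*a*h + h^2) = (-6*a - h)/(3*a - h)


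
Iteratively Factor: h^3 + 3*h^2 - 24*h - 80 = (h + 4)*(h^2 - h - 20) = (h - 5)*(h + 4)*(h + 4)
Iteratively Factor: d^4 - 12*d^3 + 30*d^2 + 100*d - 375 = (d - 5)*(d^3 - 7*d^2 - 5*d + 75) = (d - 5)^2*(d^2 - 2*d - 15) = (d - 5)^3*(d + 3)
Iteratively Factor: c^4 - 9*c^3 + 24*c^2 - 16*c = (c)*(c^3 - 9*c^2 + 24*c - 16) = c*(c - 1)*(c^2 - 8*c + 16) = c*(c - 4)*(c - 1)*(c - 4)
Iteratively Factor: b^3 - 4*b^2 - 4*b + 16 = (b + 2)*(b^2 - 6*b + 8) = (b - 4)*(b + 2)*(b - 2)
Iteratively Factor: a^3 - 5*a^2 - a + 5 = (a - 5)*(a^2 - 1) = (a - 5)*(a - 1)*(a + 1)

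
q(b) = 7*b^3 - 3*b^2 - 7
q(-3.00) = -223.00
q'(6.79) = 927.45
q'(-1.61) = 64.09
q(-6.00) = -1627.00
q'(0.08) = -0.35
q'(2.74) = 141.22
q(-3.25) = -278.98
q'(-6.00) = 792.00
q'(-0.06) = 0.44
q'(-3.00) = 207.00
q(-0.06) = -7.01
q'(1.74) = 53.14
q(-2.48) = -132.22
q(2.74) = 114.47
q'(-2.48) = 144.04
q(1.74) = 20.79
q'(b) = 21*b^2 - 6*b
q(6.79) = 2046.02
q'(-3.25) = 241.31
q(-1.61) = -43.99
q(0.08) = -7.02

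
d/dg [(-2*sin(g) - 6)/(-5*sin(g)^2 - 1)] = 2*(-5*sin(g)^2 - 30*sin(g) + 1)*cos(g)/(5*sin(g)^2 + 1)^2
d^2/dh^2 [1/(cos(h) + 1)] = (sin(h)^2 + cos(h) + 1)/(cos(h) + 1)^3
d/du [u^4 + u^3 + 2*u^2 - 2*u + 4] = 4*u^3 + 3*u^2 + 4*u - 2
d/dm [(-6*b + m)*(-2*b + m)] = -8*b + 2*m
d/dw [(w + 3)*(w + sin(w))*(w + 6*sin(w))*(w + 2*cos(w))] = -(w + 3)*(w + sin(w))*(w + 6*sin(w))*(2*sin(w) - 1) + (w + 3)*(w + sin(w))*(w + 2*cos(w))*(6*cos(w) + 1) + (w + 3)*(w + 6*sin(w))*(w + 2*cos(w))*(cos(w) + 1) + (w + sin(w))*(w + 6*sin(w))*(w + 2*cos(w))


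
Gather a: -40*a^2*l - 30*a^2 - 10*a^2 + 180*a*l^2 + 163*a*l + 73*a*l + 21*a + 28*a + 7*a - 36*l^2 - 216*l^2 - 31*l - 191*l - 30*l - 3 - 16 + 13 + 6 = a^2*(-40*l - 40) + a*(180*l^2 + 236*l + 56) - 252*l^2 - 252*l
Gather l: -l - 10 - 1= -l - 11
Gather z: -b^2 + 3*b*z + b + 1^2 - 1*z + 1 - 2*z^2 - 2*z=-b^2 + b - 2*z^2 + z*(3*b - 3) + 2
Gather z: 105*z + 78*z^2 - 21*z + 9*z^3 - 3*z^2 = 9*z^3 + 75*z^2 + 84*z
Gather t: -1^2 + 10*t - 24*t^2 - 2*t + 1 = -24*t^2 + 8*t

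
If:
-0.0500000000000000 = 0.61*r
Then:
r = -0.08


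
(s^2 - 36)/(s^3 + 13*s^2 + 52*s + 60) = (s - 6)/(s^2 + 7*s + 10)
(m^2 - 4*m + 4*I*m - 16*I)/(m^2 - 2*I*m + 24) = (m - 4)/(m - 6*I)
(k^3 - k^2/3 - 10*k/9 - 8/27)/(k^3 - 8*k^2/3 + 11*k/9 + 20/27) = (3*k + 2)/(3*k - 5)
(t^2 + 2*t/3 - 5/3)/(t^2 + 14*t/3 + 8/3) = (3*t^2 + 2*t - 5)/(3*t^2 + 14*t + 8)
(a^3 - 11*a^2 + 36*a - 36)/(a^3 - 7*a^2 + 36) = (a - 2)/(a + 2)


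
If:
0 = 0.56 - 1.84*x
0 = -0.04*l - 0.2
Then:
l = -5.00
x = 0.30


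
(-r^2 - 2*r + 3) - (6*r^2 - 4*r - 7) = -7*r^2 + 2*r + 10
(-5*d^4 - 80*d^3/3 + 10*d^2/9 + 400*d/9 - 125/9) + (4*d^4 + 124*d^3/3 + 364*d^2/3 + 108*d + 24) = -d^4 + 44*d^3/3 + 1102*d^2/9 + 1372*d/9 + 91/9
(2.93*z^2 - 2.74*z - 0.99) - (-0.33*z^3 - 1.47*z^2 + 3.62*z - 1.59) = 0.33*z^3 + 4.4*z^2 - 6.36*z + 0.6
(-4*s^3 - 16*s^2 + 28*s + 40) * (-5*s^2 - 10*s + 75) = 20*s^5 + 120*s^4 - 280*s^3 - 1680*s^2 + 1700*s + 3000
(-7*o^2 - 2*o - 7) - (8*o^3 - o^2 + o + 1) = -8*o^3 - 6*o^2 - 3*o - 8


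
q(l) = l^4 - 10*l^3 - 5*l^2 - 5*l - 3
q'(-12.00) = -11117.00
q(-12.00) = 37353.00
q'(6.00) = -281.00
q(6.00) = -1077.00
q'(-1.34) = -55.09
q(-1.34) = 22.01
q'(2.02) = -114.64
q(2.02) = -99.28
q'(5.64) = -298.06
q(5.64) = -972.46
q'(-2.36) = -201.07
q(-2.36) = 143.42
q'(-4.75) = -1063.06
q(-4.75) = 1488.72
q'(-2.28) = -185.56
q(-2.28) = 127.95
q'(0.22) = -8.61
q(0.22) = -4.45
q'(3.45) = -232.32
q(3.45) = -348.73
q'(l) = 4*l^3 - 30*l^2 - 10*l - 5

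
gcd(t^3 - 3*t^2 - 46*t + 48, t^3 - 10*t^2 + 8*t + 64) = t - 8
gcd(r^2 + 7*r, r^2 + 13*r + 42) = r + 7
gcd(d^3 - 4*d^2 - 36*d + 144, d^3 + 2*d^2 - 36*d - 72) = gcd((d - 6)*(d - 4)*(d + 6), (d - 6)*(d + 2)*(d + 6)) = d^2 - 36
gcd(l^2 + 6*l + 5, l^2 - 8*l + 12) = 1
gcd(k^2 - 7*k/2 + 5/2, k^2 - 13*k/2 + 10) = k - 5/2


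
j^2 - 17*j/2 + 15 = (j - 6)*(j - 5/2)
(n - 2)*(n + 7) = n^2 + 5*n - 14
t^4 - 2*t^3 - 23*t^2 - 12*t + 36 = (t - 6)*(t - 1)*(t + 2)*(t + 3)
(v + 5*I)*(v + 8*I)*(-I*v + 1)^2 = -v^4 - 15*I*v^3 + 67*v^2 + 93*I*v - 40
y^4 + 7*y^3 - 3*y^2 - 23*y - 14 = (y - 2)*(y + 1)^2*(y + 7)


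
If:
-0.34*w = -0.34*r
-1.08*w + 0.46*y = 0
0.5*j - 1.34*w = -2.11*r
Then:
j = -0.655925925925926*y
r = 0.425925925925926*y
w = 0.425925925925926*y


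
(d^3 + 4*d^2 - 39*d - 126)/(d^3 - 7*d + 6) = (d^2 + d - 42)/(d^2 - 3*d + 2)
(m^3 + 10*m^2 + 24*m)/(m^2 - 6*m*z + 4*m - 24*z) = m*(-m - 6)/(-m + 6*z)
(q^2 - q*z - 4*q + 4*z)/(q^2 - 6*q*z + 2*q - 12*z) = (q^2 - q*z - 4*q + 4*z)/(q^2 - 6*q*z + 2*q - 12*z)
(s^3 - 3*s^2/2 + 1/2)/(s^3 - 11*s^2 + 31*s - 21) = (2*s^2 - s - 1)/(2*(s^2 - 10*s + 21))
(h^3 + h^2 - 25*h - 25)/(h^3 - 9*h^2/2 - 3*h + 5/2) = 2*(h + 5)/(2*h - 1)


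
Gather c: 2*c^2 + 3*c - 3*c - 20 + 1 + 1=2*c^2 - 18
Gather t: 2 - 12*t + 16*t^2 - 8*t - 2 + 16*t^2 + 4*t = 32*t^2 - 16*t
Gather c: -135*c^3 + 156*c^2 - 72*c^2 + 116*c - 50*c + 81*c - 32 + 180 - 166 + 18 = -135*c^3 + 84*c^2 + 147*c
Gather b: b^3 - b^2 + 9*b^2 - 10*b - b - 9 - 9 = b^3 + 8*b^2 - 11*b - 18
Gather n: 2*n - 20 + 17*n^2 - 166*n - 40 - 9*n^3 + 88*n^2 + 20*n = -9*n^3 + 105*n^2 - 144*n - 60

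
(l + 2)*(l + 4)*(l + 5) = l^3 + 11*l^2 + 38*l + 40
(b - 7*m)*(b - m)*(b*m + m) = b^3*m - 8*b^2*m^2 + b^2*m + 7*b*m^3 - 8*b*m^2 + 7*m^3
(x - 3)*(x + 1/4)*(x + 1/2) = x^3 - 9*x^2/4 - 17*x/8 - 3/8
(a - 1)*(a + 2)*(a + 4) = a^3 + 5*a^2 + 2*a - 8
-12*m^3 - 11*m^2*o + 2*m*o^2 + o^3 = (-3*m + o)*(m + o)*(4*m + o)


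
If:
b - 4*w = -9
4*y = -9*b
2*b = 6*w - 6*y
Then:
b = -27/26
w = 207/104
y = 243/104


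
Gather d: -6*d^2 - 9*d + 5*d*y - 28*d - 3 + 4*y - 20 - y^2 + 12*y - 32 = -6*d^2 + d*(5*y - 37) - y^2 + 16*y - 55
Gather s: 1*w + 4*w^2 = 4*w^2 + w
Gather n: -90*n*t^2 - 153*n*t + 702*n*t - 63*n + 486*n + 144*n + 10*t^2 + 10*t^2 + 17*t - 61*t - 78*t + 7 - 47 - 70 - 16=n*(-90*t^2 + 549*t + 567) + 20*t^2 - 122*t - 126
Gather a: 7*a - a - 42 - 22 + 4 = 6*a - 60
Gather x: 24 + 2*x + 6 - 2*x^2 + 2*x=-2*x^2 + 4*x + 30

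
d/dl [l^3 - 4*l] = 3*l^2 - 4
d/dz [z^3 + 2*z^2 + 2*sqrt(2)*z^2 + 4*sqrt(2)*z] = 3*z^2 + 4*z + 4*sqrt(2)*z + 4*sqrt(2)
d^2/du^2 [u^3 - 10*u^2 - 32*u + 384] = 6*u - 20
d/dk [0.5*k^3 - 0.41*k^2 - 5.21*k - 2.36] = 1.5*k^2 - 0.82*k - 5.21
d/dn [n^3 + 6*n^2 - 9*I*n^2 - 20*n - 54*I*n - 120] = 3*n^2 + n*(12 - 18*I) - 20 - 54*I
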